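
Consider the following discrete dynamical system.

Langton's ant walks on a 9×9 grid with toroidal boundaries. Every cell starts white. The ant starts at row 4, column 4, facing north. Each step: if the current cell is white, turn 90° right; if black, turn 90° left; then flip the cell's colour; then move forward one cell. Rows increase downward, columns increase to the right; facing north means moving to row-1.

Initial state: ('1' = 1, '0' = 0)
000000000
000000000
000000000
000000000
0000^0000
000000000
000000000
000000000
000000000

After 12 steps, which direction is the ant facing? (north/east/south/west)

north

[0] 000000000
000000000
000000000
000000000
0000^0000
000000000
000000000
000000000
000000000
[1] 000000000
000000000
000000000
000000000
00001>000
000000000
000000000
000000000
000000000
[2] 000000000
000000000
000000000
000000000
000011000
00000v000
000000000
000000000
000000000
[3] 000000000
000000000
000000000
000000000
000011000
0000<1000
000000000
000000000
000000000
[4] 000000000
000000000
000000000
000000000
0000^1000
000011000
000000000
000000000
000000000
[5] 000000000
000000000
000000000
000000000
000<01000
000011000
000000000
000000000
000000000
[6] 000000000
000000000
000000000
000^00000
000101000
000011000
000000000
000000000
000000000
[7] 000000000
000000000
000000000
0001>0000
000101000
000011000
000000000
000000000
000000000
[8] 000000000
000000000
000000000
000110000
0001v1000
000011000
000000000
000000000
000000000
[9] 000000000
000000000
000000000
000110000
000<11000
000011000
000000000
000000000
000000000
[10] 000000000
000000000
000000000
000110000
000011000
000v11000
000000000
000000000
000000000
[11] 000000000
000000000
000000000
000110000
000011000
00<111000
000000000
000000000
000000000
[12] 000000000
000000000
000000000
000110000
00^011000
001111000
000000000
000000000
000000000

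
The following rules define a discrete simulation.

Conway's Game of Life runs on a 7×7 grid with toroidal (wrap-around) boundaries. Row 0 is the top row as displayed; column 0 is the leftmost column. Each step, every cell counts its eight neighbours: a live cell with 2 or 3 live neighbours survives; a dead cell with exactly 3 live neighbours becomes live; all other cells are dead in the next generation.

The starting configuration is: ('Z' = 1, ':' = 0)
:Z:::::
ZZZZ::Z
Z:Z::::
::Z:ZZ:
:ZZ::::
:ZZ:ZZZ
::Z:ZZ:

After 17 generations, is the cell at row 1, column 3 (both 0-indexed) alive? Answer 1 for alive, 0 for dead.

t=0: :Z:::::
ZZZZ::Z
Z:Z::::
::Z:ZZ:
:ZZ::::
:ZZ:ZZZ
::Z:ZZ:
t=1: ::::ZZZ
:::Z::Z
Z:::ZZ:
::Z::::
Z:::::Z
Z:::Z:Z
Z:Z:Z:Z
t=2: ::::Z::
Z::Z:::
:::ZZZZ
ZZ:::Z:
ZZ:::ZZ
:::Z:::
:Z::Z::
t=3: :::ZZ::
:::Z::Z
:ZZZ:Z:
:ZZ::::
:ZZ:ZZ:
:ZZ:ZZZ
:::ZZ::
t=4: ::Z::Z:
:::::Z:
ZZ:ZZ::
Z::::Z:
::::Z:Z
ZZ::::Z
:::::::
t=5: :::::::
:ZZZ:ZZ
ZZ::ZZ:
ZZ:Z:Z:
:Z:::::
Z::::ZZ
ZZ::::Z
t=6: :::::Z:
:ZZZ:ZZ
:::::::
:::::Z:
:ZZ:ZZ:
:::::Z:
:Z:::Z:
t=7: ZZ:::Z:
::Z:ZZZ
::Z:ZZZ
::::ZZ:
::::ZZZ
:ZZ::ZZ
::::ZZZ
t=8: ZZ:Z:::
::Z::::
:::::::
:::::::
Z::Z:::
:::Z:::
::Z:Z::
t=9: :Z:Z:::
:ZZ::::
:::::::
:::::::
:::::::
::ZZZ::
:ZZ:Z::
t=10: Z::Z:::
:ZZ::::
:::::::
:::::::
:::Z:::
:ZZ:Z::
:Z::Z::
t=11: Z::Z:::
:ZZ::::
:::::::
:::::::
::ZZ:::
:ZZ:Z::
ZZ::Z::
t=12: Z::Z:::
:ZZ::::
:::::::
:::::::
:ZZZ:::
Z:::Z::
Z:::Z::
t=13: Z:ZZ:::
:ZZ::::
:::::::
::Z::::
:ZZZ:::
Z:Z:Z::
ZZ:ZZ:Z
t=14: ::::Z:Z
:ZZZ:::
:ZZ::::
:ZZZ:::
:::::::
::::ZZZ
::::ZZZ
t=15: Z:Z:Z:Z
ZZ:Z:::
Z::::::
:Z:Z:::
::ZZZZ:
::::Z:Z
Z::Z:::
t=16: ::Z:Z:Z
::ZZ:::
Z::::::
:Z:Z:::
::Z::Z:
::Z:::Z
ZZ:ZZ::
t=17: Z:::ZZ:
:ZZZ:::
:Z:Z:::
:ZZ::::
:ZZZ:::
Z:Z:ZZZ
ZZ::Z:Z

1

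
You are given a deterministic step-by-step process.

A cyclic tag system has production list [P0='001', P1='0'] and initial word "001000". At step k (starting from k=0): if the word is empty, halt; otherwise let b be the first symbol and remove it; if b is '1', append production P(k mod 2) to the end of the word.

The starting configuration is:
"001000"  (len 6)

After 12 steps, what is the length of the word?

1

gen 0: "001000"  (len 6)
gen 1: "01000"  (len 5)
gen 2: "1000"  (len 4)
gen 3: "000001"  (len 6)
gen 4: "00001"  (len 5)
gen 5: "0001"  (len 4)
gen 6: "001"  (len 3)
gen 7: "01"  (len 2)
gen 8: "1"  (len 1)
gen 9: "001"  (len 3)
gen 10: "01"  (len 2)
gen 11: "1"  (len 1)
gen 12: "0"  (len 1)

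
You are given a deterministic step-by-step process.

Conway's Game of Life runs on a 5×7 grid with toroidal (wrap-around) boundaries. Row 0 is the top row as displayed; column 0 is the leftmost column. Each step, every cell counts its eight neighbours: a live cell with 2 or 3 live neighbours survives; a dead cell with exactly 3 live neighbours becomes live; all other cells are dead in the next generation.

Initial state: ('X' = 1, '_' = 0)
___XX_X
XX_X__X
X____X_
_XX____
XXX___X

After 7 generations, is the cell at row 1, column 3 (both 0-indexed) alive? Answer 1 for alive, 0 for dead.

t=0: ___XX_X
XX_X__X
X____X_
_XX____
XXX___X
t=1: ___XX__
_XXX___
_______
__X____
_____XX
t=2: ___XXX_
__XXX__
_X_X___
_______
___XXX_
t=3: _______
_____X_
___XX__
__XX___
___X_X_
t=4: ____X__
____X__
__XXX__
__X____
__XXX__
t=5: ____XX_
____XX_
__X_X__
_X_____
__X_X__
t=6: _______
_______
___XXX_
_XX____
___XXX_
t=7: ____X__
____X__
__XXX__
__X____
__XXX__

0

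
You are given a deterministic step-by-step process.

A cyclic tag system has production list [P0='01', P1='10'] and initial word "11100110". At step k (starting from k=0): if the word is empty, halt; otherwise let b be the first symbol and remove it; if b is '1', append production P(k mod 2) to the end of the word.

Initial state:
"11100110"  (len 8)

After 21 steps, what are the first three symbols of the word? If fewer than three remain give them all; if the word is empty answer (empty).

110

k=0  "11100110"  (len 8)
k=1  "110011001"  (len 9)
k=2  "1001100110"  (len 10)
k=3  "00110011001"  (len 11)
k=4  "0110011001"  (len 10)
k=5  "110011001"  (len 9)
k=6  "1001100110"  (len 10)
k=7  "00110011001"  (len 11)
k=8  "0110011001"  (len 10)
k=9  "110011001"  (len 9)
k=10  "1001100110"  (len 10)
k=11  "00110011001"  (len 11)
k=12  "0110011001"  (len 10)
k=13  "110011001"  (len 9)
k=14  "1001100110"  (len 10)
k=15  "00110011001"  (len 11)
k=16  "0110011001"  (len 10)
k=17  "110011001"  (len 9)
k=18  "1001100110"  (len 10)
k=19  "00110011001"  (len 11)
k=20  "0110011001"  (len 10)
k=21  "110011001"  (len 9)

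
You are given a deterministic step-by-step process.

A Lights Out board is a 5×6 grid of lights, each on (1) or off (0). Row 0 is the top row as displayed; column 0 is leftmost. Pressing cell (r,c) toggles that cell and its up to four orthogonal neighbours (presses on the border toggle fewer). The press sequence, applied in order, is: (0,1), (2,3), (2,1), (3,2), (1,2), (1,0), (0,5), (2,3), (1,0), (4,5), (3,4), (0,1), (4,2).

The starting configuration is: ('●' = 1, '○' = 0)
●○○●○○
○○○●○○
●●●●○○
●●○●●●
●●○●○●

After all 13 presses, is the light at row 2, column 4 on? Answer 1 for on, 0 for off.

1

t=0: ●○○●○○
○○○●○○
●●●●○○
●●○●●●
●●○●○●
t=1: ○●●●○○
○●○●○○
●●●●○○
●●○●●●
●●○●○●
t=2: ○●●●○○
○●○○○○
●●○○●○
●●○○●●
●●○●○●
t=3: ○●●●○○
○○○○○○
○○●○●○
●○○○●●
●●○●○●
t=4: ○●●●○○
○○○○○○
○○○○●○
●●●●●●
●●●●○●
t=5: ○●○●○○
○●●●○○
○○●○●○
●●●●●●
●●●●○●
t=6: ●●○●○○
●○●●○○
●○●○●○
●●●●●●
●●●●○●
t=7: ●●○●●●
●○●●○●
●○●○●○
●●●●●●
●●●●○●
t=8: ●●○●●●
●○●○○●
●○○●○○
●●●○●●
●●●●○●
t=9: ○●○●●●
○●●○○●
○○○●○○
●●●○●●
●●●●○●
t=10: ○●○●●●
○●●○○●
○○○●○○
●●●○●○
●●●●●○
t=11: ○●○●●●
○●●○○●
○○○●●○
●●●●○●
●●●●○○
t=12: ●○●●●●
○○●○○●
○○○●●○
●●●●○●
●●●●○○
t=13: ●○●●●●
○○●○○●
○○○●●○
●●○●○●
●○○○○○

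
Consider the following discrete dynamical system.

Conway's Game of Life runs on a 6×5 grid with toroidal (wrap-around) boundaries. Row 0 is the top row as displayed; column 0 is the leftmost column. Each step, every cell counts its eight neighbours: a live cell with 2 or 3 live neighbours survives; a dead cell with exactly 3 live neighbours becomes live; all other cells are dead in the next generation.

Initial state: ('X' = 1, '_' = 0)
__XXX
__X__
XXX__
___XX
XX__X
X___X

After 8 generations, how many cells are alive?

5

gen 0: __XXX
__X__
XXX__
___XX
XX__X
X___X
gen 1: XXX_X
X___X
XXX_X
___X_
_X___
__X__
gen 2: __X_X
_____
_XX__
___XX
__X__
__XX_
gen 3: __X__
_XXX_
__XX_
_X_X_
__X_X
_XX__
gen 4: _____
_X___
____X
_X__X
X____
_XX__
gen 5: _XX__
_____
_____
____X
X_X__
_X___
gen 6: _XX__
_____
_____
_____
XX___
X____
gen 7: _X___
_____
_____
_____
XX___
X_X__
gen 8: _X___
_____
_____
_____
XX___
X_X__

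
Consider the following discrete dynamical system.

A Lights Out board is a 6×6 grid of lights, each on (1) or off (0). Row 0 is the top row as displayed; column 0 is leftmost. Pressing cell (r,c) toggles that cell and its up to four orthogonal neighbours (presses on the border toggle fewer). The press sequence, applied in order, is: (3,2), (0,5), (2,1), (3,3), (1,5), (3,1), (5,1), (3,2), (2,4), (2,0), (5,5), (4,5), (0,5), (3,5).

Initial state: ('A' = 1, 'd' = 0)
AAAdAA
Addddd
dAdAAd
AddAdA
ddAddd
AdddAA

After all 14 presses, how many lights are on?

19

[0] AAAdAA
Addddd
dAdAAd
AddAdA
ddAddd
AdddAA
[1] AAAdAA
Addddd
dAAAAd
AAAddA
dddddd
AdddAA
[2] AAAddd
AddddA
dAAAAd
AAAddA
dddddd
AdddAA
[3] AAAddd
AAdddA
AddAAd
AdAddA
dddddd
AdddAA
[4] AAAddd
AAdddA
AdddAd
AddAAA
dddAdd
AdddAA
[5] AAAddA
AAddAd
AdddAA
AddAAA
dddAdd
AdddAA
[6] AAAddA
AAddAd
AAddAA
dAAAAA
dAdAdd
AdddAA
[7] AAAddA
AAddAd
AAddAA
dAAAAA
dddAdd
dAAdAA
[8] AAAddA
AAddAd
AAAdAA
ddddAA
ddAAdd
dAAdAA
[9] AAAddA
AAdddd
AAAAdd
dddddA
ddAAdd
dAAdAA
[10] AAAddA
dAdddd
ddAAdd
AddddA
ddAAdd
dAAdAA
[11] AAAddA
dAdddd
ddAAdd
AddddA
ddAAdA
dAAddd
[12] AAAddA
dAdddd
ddAAdd
Addddd
ddAAAd
dAAddA
[13] AAAdAd
dAdddA
ddAAdd
Addddd
ddAAAd
dAAddA
[14] AAAdAd
dAdddA
ddAAdA
AdddAA
ddAAAA
dAAddA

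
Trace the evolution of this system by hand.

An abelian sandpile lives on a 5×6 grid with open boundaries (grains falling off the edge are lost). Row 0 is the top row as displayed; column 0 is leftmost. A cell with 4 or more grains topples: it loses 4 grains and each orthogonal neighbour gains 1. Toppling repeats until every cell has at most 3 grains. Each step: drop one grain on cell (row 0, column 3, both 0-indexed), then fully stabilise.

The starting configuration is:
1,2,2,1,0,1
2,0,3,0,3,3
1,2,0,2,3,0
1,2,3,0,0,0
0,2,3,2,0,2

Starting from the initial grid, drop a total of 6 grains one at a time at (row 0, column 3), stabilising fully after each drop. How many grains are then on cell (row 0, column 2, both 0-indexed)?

3

0) 1,2,2,1,0,1
2,0,3,0,3,3
1,2,0,2,3,0
1,2,3,0,0,0
0,2,3,2,0,2
1) 1,2,2,2,0,1
2,0,3,0,3,3
1,2,0,2,3,0
1,2,3,0,0,0
0,2,3,2,0,2
2) 1,2,2,3,0,1
2,0,3,0,3,3
1,2,0,2,3,0
1,2,3,0,0,0
0,2,3,2,0,2
3) 1,2,3,0,1,1
2,0,3,1,3,3
1,2,0,2,3,0
1,2,3,0,0,0
0,2,3,2,0,2
4) 1,2,3,1,1,1
2,0,3,1,3,3
1,2,0,2,3,0
1,2,3,0,0,0
0,2,3,2,0,2
5) 1,2,3,2,1,1
2,0,3,1,3,3
1,2,0,2,3,0
1,2,3,0,0,0
0,2,3,2,0,2
6) 1,2,3,3,1,1
2,0,3,1,3,3
1,2,0,2,3,0
1,2,3,0,0,0
0,2,3,2,0,2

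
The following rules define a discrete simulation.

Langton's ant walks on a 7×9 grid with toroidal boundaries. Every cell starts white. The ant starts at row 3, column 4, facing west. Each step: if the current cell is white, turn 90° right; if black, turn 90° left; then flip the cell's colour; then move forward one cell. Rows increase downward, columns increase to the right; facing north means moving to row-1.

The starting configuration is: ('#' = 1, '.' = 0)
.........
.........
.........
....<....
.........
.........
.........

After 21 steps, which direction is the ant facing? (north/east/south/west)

t=0: .........
.........
.........
....<....
.........
.........
.........
t=1: .........
.........
....^....
....#....
.........
.........
.........
t=2: .........
.........
....#>...
....#....
.........
.........
.........
t=3: .........
.........
....##...
....#v...
.........
.........
.........
t=4: .........
.........
....##...
....<#...
.........
.........
.........
t=5: .........
.........
....##...
.....#...
....v....
.........
.........
t=6: .........
.........
....##...
.....#...
...<#....
.........
.........
t=7: .........
.........
....##...
...^.#...
...##....
.........
.........
t=8: .........
.........
....##...
...#>#...
...##....
.........
.........
t=9: .........
.........
....##...
...###...
...#v....
.........
.........
t=10: .........
.........
....##...
...###...
...#.>...
.........
.........
t=11: .........
.........
....##...
...###...
...#.#...
.....v...
.........
t=12: .........
.........
....##...
...###...
...#.#...
....<#...
.........
t=13: .........
.........
....##...
...###...
...#^#...
....##...
.........
t=14: .........
.........
....##...
...###...
...##>...
....##...
.........
t=15: .........
.........
....##...
...##^...
...##....
....##...
.........
t=16: .........
.........
....##...
...#<....
...##....
....##...
.........
t=17: .........
.........
....##...
...#.....
...#v....
....##...
.........
t=18: .........
.........
....##...
...#.....
...#.>...
....##...
.........
t=19: .........
.........
....##...
...#.....
...#.#...
....#v...
.........
t=20: .........
.........
....##...
...#.....
...#.#...
....#.>..
.........
t=21: .........
.........
....##...
...#.....
...#.#...
....#.#..
......v..

south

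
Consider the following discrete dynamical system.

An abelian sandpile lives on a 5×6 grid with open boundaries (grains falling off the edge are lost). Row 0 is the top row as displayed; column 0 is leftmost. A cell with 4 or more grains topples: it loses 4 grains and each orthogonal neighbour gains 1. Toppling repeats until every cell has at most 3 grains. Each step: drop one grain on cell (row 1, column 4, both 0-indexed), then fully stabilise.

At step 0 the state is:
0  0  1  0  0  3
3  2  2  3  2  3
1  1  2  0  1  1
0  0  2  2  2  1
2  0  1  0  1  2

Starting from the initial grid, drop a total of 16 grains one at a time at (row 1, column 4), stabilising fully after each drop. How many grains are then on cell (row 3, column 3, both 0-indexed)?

step 0: 0  0  1  0  0  3
3  2  2  3  2  3
1  1  2  0  1  1
0  0  2  2  2  1
2  0  1  0  1  2
step 1: 0  0  1  0  0  3
3  2  2  3  3  3
1  1  2  0  1  1
0  0  2  2  2  1
2  0  1  0  1  2
step 2: 0  0  1  1  2  0
3  2  3  0  2  1
1  1  2  1  2  2
0  0  2  2  2  1
2  0  1  0  1  2
step 3: 0  0  1  1  2  0
3  2  3  0  3  1
1  1  2  1  2  2
0  0  2  2  2  1
2  0  1  0  1  2
step 4: 0  0  1  1  3  0
3  2  3  1  0  2
1  1  2  1  3  2
0  0  2  2  2  1
2  0  1  0  1  2
step 5: 0  0  1  1  3  0
3  2  3  1  1  2
1  1  2  1  3  2
0  0  2  2  2  1
2  0  1  0  1  2
step 6: 0  0  1  1  3  0
3  2  3  1  2  2
1  1  2  1  3  2
0  0  2  2  2  1
2  0  1  0  1  2
step 7: 0  0  1  1  3  0
3  2  3  1  3  2
1  1  2  1  3  2
0  0  2  2  2  1
2  0  1  0  1  2
step 8: 0  0  1  2  0  1
3  2  3  2  2  3
1  1  2  2  0  3
0  0  2  2  3  1
2  0  1  0  1  2
step 9: 0  0  1  2  0  1
3  2  3  2  3  3
1  1  2  2  0  3
0  0  2  2  3  1
2  0  1  0  1  2
step 10: 0  0  1  2  1  2
3  2  3  3  1  1
1  1  2  2  2  0
0  0  2  2  3  2
2  0  1  0  1  2
step 11: 0  0  1  2  1  2
3  2  3  3  2  1
1  1  2  2  2  0
0  0  2  2  3  2
2  0  1  0  1  2
step 12: 0  0  1  2  1  2
3  2  3  3  3  1
1  1  2  2  2  0
0  0  2  2  3  2
2  0  1  0  1  2
step 13: 0  0  2  3  2  2
3  3  0  1  1  2
1  1  3  3  3  0
0  0  2  2  3  2
2  0  1  0  1  2
step 14: 0  0  2  3  2  2
3  3  0  1  2  2
1  1  3  3  3  0
0  0  2  2  3  2
2  0  1  0  1  2
step 15: 0  0  2  3  2  2
3  3  0  1  3  2
1  1  3  3  3  0
0  0  2  2  3  2
2  0  1  0  1  2
step 16: 0  0  2  3  3  2
3  3  1  3  1  3
1  2  1  2  2  1
0  1  0  1  1  3
2  0  2  1  2  2

1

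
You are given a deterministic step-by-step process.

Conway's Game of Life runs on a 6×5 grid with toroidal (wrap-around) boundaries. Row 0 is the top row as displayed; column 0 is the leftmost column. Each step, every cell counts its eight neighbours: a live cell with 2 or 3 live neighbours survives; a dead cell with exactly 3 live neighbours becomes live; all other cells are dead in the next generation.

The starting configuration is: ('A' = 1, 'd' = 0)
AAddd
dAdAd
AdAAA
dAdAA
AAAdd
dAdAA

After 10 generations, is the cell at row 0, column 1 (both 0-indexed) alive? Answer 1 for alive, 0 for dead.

k=0  AAddd
dAdAd
AdAAA
dAdAA
AAAdd
dAdAA
k=1  dAdAd
dddAd
ddddd
ddddd
ddddd
dddAA
k=2  dddAd
ddAdd
ddddd
ddddd
ddddd
ddAAA
k=3  ddddA
ddddd
ddddd
ddddd
dddAd
ddAAA
k=4  ddddA
ddddd
ddddd
ddddd
ddAAA
ddAdA
k=5  dddAd
ddddd
ddddd
dddAd
ddAdA
AdAdA
k=6  dddAA
ddddd
ddddd
dddAd
AAAdA
AAAdA
k=7  dAAAA
ddddd
ddddd
AAAAA
ddddd
ddddd
k=8  ddAAd
ddAAd
AAAAA
AAAAA
AAAAA
ddAAd
k=9  dAddA
Adddd
ddddd
ddddd
ddddd
Adddd
k=10  dAddA
Adddd
ddddd
ddddd
ddddd
Adddd

1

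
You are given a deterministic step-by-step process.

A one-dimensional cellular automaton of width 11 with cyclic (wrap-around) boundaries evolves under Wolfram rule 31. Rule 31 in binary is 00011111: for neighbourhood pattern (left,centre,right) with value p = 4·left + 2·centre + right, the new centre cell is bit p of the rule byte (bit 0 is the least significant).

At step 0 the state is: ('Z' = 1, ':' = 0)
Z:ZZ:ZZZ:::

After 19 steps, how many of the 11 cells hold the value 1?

t=0: Z:ZZ:ZZZ:::
t=1: Z:Z::Z::ZZZ
t=2: ::ZZZZZZZ::
t=3: ZZZ::::::ZZ
t=4: :::ZZZZZZZ:
t=5: ZZZZ::::::Z
t=6: ::::ZZZZZZZ
t=7: ZZZZZ::::::
t=8: Z::::ZZZZZZ
t=9: :ZZZZZ:::::
t=10: ZZ::::ZZZZZ
t=11: ::ZZZZZ::::
t=12: ZZZ::::ZZZZ
t=13: :::ZZZZZ:::
t=14: ZZZZ::::ZZZ
t=15: ::::ZZZZZ::
t=16: ZZZZZ::::ZZ
t=17: :::::ZZZZZ:
t=18: ZZZZZZ::::Z
t=19: ::::::ZZZZZ

5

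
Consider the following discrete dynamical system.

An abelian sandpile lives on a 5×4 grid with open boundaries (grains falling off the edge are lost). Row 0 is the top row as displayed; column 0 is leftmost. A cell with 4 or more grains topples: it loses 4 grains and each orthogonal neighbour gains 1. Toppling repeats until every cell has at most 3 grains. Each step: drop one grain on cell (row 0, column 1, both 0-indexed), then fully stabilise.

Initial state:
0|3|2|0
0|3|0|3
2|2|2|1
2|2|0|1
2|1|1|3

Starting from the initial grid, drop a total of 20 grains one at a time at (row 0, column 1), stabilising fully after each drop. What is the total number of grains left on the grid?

34

gen 0: 0|3|2|0
0|3|0|3
2|2|2|1
2|2|0|1
2|1|1|3
gen 1: 1|1|3|0
1|0|1|3
2|3|2|1
2|2|0|1
2|1|1|3
gen 2: 1|2|3|0
1|0|1|3
2|3|2|1
2|2|0|1
2|1|1|3
gen 3: 1|3|3|0
1|0|1|3
2|3|2|1
2|2|0|1
2|1|1|3
gen 4: 2|1|0|1
1|1|2|3
2|3|2|1
2|2|0|1
2|1|1|3
gen 5: 2|2|0|1
1|1|2|3
2|3|2|1
2|2|0|1
2|1|1|3
gen 6: 2|3|0|1
1|1|2|3
2|3|2|1
2|2|0|1
2|1|1|3
gen 7: 3|0|1|1
1|2|2|3
2|3|2|1
2|2|0|1
2|1|1|3
gen 8: 3|1|1|1
1|2|2|3
2|3|2|1
2|2|0|1
2|1|1|3
gen 9: 3|2|1|1
1|2|2|3
2|3|2|1
2|2|0|1
2|1|1|3
gen 10: 3|3|1|1
1|2|2|3
2|3|2|1
2|2|0|1
2|1|1|3
gen 11: 0|1|2|1
2|3|2|3
2|3|2|1
2|2|0|1
2|1|1|3
gen 12: 0|2|2|1
2|3|2|3
2|3|2|1
2|2|0|1
2|1|1|3
gen 13: 0|3|2|1
2|3|2|3
2|3|2|1
2|2|0|1
2|1|1|3
gen 14: 1|1|3|1
3|1|3|3
3|0|3|1
2|3|0|1
2|1|1|3
gen 15: 1|2|3|1
3|1|3|3
3|0|3|1
2|3|0|1
2|1|1|3
gen 16: 1|3|3|1
3|1|3|3
3|0|3|1
2|3|0|1
2|1|1|3
gen 17: 2|1|1|3
3|3|2|0
3|1|0|3
2|3|1|1
2|1|1|3
gen 18: 2|2|1|3
3|3|2|0
3|1|0|3
2|3|1|1
2|1|1|3
gen 19: 2|3|1|3
3|3|2|0
3|1|0|3
2|3|1|1
2|1|1|3
gen 20: 0|2|2|3
2|1|3|0
0|3|0|3
3|3|1|1
2|1|1|3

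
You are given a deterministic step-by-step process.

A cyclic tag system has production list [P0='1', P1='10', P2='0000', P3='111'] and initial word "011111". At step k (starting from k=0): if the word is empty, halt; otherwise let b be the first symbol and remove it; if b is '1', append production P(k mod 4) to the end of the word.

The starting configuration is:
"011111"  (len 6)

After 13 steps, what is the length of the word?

[0] "011111"  (len 6)
[1] "11111"  (len 5)
[2] "111110"  (len 6)
[3] "111100000"  (len 9)
[4] "11100000111"  (len 11)
[5] "11000001111"  (len 11)
[6] "100000111110"  (len 12)
[7] "000001111100000"  (len 15)
[8] "00001111100000"  (len 14)
[9] "0001111100000"  (len 13)
[10] "001111100000"  (len 12)
[11] "01111100000"  (len 11)
[12] "1111100000"  (len 10)
[13] "1111000001"  (len 10)

10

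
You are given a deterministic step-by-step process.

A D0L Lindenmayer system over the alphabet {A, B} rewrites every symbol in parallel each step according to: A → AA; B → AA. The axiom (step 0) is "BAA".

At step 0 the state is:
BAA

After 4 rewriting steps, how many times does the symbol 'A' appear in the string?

48

step 0: BAA
step 1: AAAAAA
step 2: AAAAAAAAAAAA
step 3: AAAAAAAAAAAAAAAAAAAAAAAA
step 4: AAAAAAAAAAAAAAAAAAAAAAAAAAAAAAAAAAAAAAAAAAAAAAAA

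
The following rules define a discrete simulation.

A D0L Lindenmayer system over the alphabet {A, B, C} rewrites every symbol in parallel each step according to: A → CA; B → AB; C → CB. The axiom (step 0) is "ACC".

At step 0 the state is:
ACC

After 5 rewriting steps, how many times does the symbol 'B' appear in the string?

31

gen 0: ACC
gen 1: CACBCB
gen 2: CBCACBABCBAB
gen 3: CBABCBCACBABCAABCBABCAAB
gen 4: CBABCAABCBABCBCACBABCAABCBCACAABCBABCAABCBCACAAB
gen 5: CBABCAABCBCACAABCBABCAABCBABCBCACBABCAABCBCACAABCBABCBCACBCACAABCBABCAABCBCACAABCBABCBCACBCACAAB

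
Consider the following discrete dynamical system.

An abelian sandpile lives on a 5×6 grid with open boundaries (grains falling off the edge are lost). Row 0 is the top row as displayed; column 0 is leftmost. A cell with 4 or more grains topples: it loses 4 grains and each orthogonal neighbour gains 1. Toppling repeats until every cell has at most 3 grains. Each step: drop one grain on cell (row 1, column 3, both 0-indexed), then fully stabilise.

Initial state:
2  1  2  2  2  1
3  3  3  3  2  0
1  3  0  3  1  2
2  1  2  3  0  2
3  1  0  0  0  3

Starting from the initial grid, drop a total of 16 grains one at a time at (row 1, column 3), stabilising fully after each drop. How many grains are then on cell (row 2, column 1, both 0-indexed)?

3

[0] 2  1  2  2  2  1
3  3  3  3  2  0
1  3  0  3  1  2
2  1  2  3  0  2
3  1  0  0  0  3
[1] 3  2  3  3  2  1
0  2  1  2  3  0
3  0  3  1  2  2
2  2  3  0  1  2
3  1  0  1  0  3
[2] 3  2  3  3  2  1
0  2  1  3  3  0
3  0  3  1  2  2
2  2  3  0  1  2
3  1  0  1  0  3
[3] 3  3  0  2  0  2
0  2  3  2  1  1
3  0  3  2  3  2
2  2  3  0  1  2
3  1  0  1  0  3
[4] 3  3  0  2  0  2
0  2  3  3  1  1
3  0  3  2  3  2
2  2  3  0  1  2
3  1  0  1  0  3
[5] 3  3  1  3  0  2
0  3  1  2  3  1
3  1  2  1  0  3
2  3  0  2  2  2
3  1  1  1  0  3
[6] 3  3  1  3  0  2
0  3  1  3  3  1
3  1  2  1  0  3
2  3  0  2  2  2
3  1  1  1  0  3
[7] 3  3  2  0  2  2
0  3  2  2  0  2
3  1  2  2  1  3
2  3  0  2  2  2
3  1  1  1  0  3
[8] 3  3  2  0  2  2
0  3  2  3  0  2
3  1  2  2  1  3
2  3  0  2  2  2
3  1  1  1  0  3
[9] 3  3  2  1  2  2
0  3  3  0  1  2
3  1  2  3  1  3
2  3  0  2  2  2
3  1  1  1  0  3
[10] 3  3  2  1  2  2
0  3  3  1  1  2
3  1  2  3  1  3
2  3  0  2  2  2
3  1  1  1  0  3
[11] 3  3  2  1  2  2
0  3  3  2  1  2
3  1  2  3  1  3
2  3  0  2  2  2
3  1  1  1  0  3
[12] 3  3  2  1  2  2
0  3  3  3  1  2
3  1  2  3  1  3
2  3  0  2  2  2
3  1  1  1  0  3
[13] 0  2  0  3  2  2
2  1  3  2  2  2
3  3  0  1  2  3
2  3  1  3  2  2
3  1  1  1  0  3
[14] 0  2  0  3  2  2
2  1  3  3  2  2
3  3  0  1  2  3
2  3  1  3  2  2
3  1  1  1  0  3
[15] 0  2  2  0  3  2
2  2  0  2  3  2
3  3  1  2  2  3
2  3  1  3  2  2
3  1  1  1  0  3
[16] 0  2  2  0  3  2
2  2  0  3  3  2
3  3  1  2  2  3
2  3  1  3  2  2
3  1  1  1  0  3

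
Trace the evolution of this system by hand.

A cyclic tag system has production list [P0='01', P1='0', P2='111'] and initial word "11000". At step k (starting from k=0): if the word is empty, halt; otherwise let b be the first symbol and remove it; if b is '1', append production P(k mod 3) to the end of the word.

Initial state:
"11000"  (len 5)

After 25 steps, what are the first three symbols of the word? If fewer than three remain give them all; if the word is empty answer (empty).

111

gen 0: "11000"  (len 5)
gen 1: "100001"  (len 6)
gen 2: "000010"  (len 6)
gen 3: "00010"  (len 5)
gen 4: "0010"  (len 4)
gen 5: "010"  (len 3)
gen 6: "10"  (len 2)
gen 7: "001"  (len 3)
gen 8: "01"  (len 2)
gen 9: "1"  (len 1)
gen 10: "01"  (len 2)
gen 11: "1"  (len 1)
gen 12: "111"  (len 3)
gen 13: "1101"  (len 4)
gen 14: "1010"  (len 4)
gen 15: "010111"  (len 6)
gen 16: "10111"  (len 5)
gen 17: "01110"  (len 5)
gen 18: "1110"  (len 4)
gen 19: "11001"  (len 5)
gen 20: "10010"  (len 5)
gen 21: "0010111"  (len 7)
gen 22: "010111"  (len 6)
gen 23: "10111"  (len 5)
gen 24: "0111111"  (len 7)
gen 25: "111111"  (len 6)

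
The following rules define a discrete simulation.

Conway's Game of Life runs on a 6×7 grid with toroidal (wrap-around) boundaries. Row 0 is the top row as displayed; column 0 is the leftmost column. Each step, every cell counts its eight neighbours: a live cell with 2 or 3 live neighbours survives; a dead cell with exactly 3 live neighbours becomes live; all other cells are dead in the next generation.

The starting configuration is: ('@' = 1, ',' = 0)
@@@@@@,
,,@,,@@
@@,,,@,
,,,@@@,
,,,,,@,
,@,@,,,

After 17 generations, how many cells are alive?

step 0: @@@@@@,
,,@,,@@
@@,,,@,
,,,@@@,
,,,,,@,
,@,@,,,
step 1: @,,,,@,
,,,,,,,
@@@@,,,
,,,,,@,
,,@@,@,
@@,@,@@
step 2: @@,,@@,
@,@,,,@
,@@,,,,
,,,,,,@
@@@@,@,
@@,@,@,
step 3: ,,,@@@,
,,@@,@@
,@@,,,@
,,,@,,@
,,,@,@,
,,,@,@,
step 4: ,,,,,,,
@@,,,,@
,@,,@,@
@,,@@@@
,,@@,@@
,,@@,@@
step 5: ,@@,,@,
,@,,,@@
,@@@@,,
,@,,,,,
,@,,,,,
,,@@,@@
step 6: ,@,@,,,
,,,,,@@
,@,@@@,
@@,@,,,
@@,,,,,
@,,@@@@
step 7: ,,@@,,,
@,,@,@@
,@,@,@,
,,,@,,@
,,,@,@,
,,,@@@@
step 8: @,@,,,,
@@,@,@@
,,,@,@,
,,,@,@@
,,@@,,,
,,,,,@@
step 9: ,,@,@,,
@@,@,@,
,,,@,,,
,,,@,@@
,,@@,,,
,@@@,,@
step 10: ,,,,@@@
,@,@,,,
@,,@,@,
,,,@,,,
@@,,,@@
,@,,@,,
step 11: @,@@@@,
@,@@,,,
,,,@,,,
,@@,,@,
@@@,@@@
,@,,@,,
step 12: @,,,,@@
,,,,,,@
,,,@@,,
,,,,,@,
,,,,@,@
,,,,,,,
step 13: @,,,,@@
@,,,@,@
,,,,@@,
,,,@,@,
,,,,,@,
@,,,,,,
step 14: ,@,,,@,
@,,,@,,
,,,@,,,
,,,,,@@
,,,,@,@
@,,,,@,
step 15: @@,,@@,
,,,,@,,
,,,,@@@
,,,,@@@
@,,,@,,
@,,,@@,
step 16: @@,@,,,
@,,@,,,
,,,@,,@
@,,@,,,
@,,@,,,
@,,@,,,
step 17: @@,@@,@
@@,@@,@
@,@@@,@
@,@@@,@
@@@@@,@
@,,@@,@

30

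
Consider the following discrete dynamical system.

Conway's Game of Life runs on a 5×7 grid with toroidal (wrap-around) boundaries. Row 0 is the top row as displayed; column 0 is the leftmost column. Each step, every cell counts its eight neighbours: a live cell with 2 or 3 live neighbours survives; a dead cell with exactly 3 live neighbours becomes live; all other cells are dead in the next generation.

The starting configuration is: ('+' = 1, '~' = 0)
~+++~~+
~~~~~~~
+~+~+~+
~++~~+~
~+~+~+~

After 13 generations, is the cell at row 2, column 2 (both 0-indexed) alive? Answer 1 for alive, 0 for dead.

step 0: ~+++~~+
~~~~~~~
+~+~+~+
~++~~+~
~+~+~+~
step 1: ++~++~~
~~~~~++
+~++~++
~~~~~+~
~~~+~++
step 2: +~++~~~
~~~~~~~
+~~~~~~
+~++~~~
+~++~++
step 3: +~+++~~
~+~~~~~
~+~~~~~
+~+++~~
+~~~~~~
step 4: +~++~~~
++~+~~~
++~+~~~
+~++~~~
+~~~~~+
step 5: ~~++~~~
~~~++~+
~~~++~+
~~++~~~
+~~~~~+
step 6: +~+++++
~~~~~~~
~~~~~~~
+~+++++
~+~~~~~
step 7: +++++++
~~~++++
~~~++++
+++++++
~~~~~~~
step 8: +++~~~~
~+~~~~~
~+~~~~~
+++~~~~
~~~~~~~
step 9: +++~~~~
~~~~~~~
~~~~~~~
+++~~~~
~~~~~~~
step 10: ~+~~~~~
~+~~~~~
~+~~~~~
~+~~~~~
~~~~~~~
step 11: ~~~~~~~
+++~~~~
+++~~~~
~~~~~~~
~~~~~~~
step 12: ~+~~~~~
+~+~~~~
+~+~~~~
~+~~~~~
~~~~~~~
step 13: ~+~~~~~
+~+~~~~
+~+~~~~
~+~~~~~
~~~~~~~

1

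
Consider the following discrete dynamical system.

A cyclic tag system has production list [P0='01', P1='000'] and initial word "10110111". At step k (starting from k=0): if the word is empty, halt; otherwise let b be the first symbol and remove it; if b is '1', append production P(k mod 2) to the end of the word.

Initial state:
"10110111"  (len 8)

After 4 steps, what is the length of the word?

k=0  "10110111"  (len 8)
k=1  "011011101"  (len 9)
k=2  "11011101"  (len 8)
k=3  "101110101"  (len 9)
k=4  "01110101000"  (len 11)

11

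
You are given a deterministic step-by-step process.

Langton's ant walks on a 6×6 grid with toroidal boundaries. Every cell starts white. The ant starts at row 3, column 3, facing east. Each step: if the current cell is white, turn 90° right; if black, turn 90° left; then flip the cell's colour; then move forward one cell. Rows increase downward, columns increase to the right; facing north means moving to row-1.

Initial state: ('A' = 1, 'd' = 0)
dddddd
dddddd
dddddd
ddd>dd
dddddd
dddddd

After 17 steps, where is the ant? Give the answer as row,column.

[0] dddddd
dddddd
dddddd
ddd>dd
dddddd
dddddd
[1] dddddd
dddddd
dddddd
dddAdd
dddvdd
dddddd
[2] dddddd
dddddd
dddddd
dddAdd
dd<Add
dddddd
[3] dddddd
dddddd
dddddd
dd^Add
ddAAdd
dddddd
[4] dddddd
dddddd
dddddd
ddA>dd
ddAAdd
dddddd
[5] dddddd
dddddd
ddd^dd
ddAddd
ddAAdd
dddddd
[6] dddddd
dddddd
dddA>d
ddAddd
ddAAdd
dddddd
[7] dddddd
dddddd
dddAAd
ddAdvd
ddAAdd
dddddd
[8] dddddd
dddddd
dddAAd
ddA<Ad
ddAAdd
dddddd
[9] dddddd
dddddd
ddd^Ad
ddAAAd
ddAAdd
dddddd
[10] dddddd
dddddd
dd<dAd
ddAAAd
ddAAdd
dddddd
[11] dddddd
dd^ddd
ddAdAd
ddAAAd
ddAAdd
dddddd
[12] dddddd
ddA>dd
ddAdAd
ddAAAd
ddAAdd
dddddd
[13] dddddd
ddAAdd
ddAvAd
ddAAAd
ddAAdd
dddddd
[14] dddddd
ddAAdd
dd<AAd
ddAAAd
ddAAdd
dddddd
[15] dddddd
ddAAdd
dddAAd
ddvAAd
ddAAdd
dddddd
[16] dddddd
ddAAdd
dddAAd
ddd>Ad
ddAAdd
dddddd
[17] dddddd
ddAAdd
ddd^Ad
ddddAd
ddAAdd
dddddd

2,3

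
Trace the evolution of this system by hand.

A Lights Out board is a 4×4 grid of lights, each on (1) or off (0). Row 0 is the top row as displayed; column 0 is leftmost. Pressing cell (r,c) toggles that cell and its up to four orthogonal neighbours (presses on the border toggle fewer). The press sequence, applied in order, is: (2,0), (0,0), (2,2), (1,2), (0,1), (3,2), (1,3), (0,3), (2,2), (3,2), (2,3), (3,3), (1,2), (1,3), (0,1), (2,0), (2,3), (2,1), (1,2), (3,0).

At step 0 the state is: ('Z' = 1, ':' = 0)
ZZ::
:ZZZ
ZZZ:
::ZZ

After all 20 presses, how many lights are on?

8

k=0  ZZ::
:ZZZ
ZZZ:
::ZZ
k=1  ZZ::
ZZZZ
::Z:
Z:ZZ
k=2  ::::
:ZZZ
::Z:
Z:ZZ
k=3  ::::
:Z:Z
:Z:Z
Z::Z
k=4  ::Z:
::Z:
:ZZZ
Z::Z
k=5  ZZ::
:ZZ:
:ZZZ
Z::Z
k=6  ZZ::
:ZZ:
:Z:Z
ZZZ:
k=7  ZZ:Z
:Z:Z
:Z::
ZZZ:
k=8  ZZZ:
:Z::
:Z::
ZZZ:
k=9  ZZZ:
:ZZ:
::ZZ
ZZ::
k=10  ZZZ:
:ZZ:
:::Z
Z:ZZ
k=11  ZZZ:
:ZZZ
::Z:
Z:Z:
k=12  ZZZ:
:ZZZ
::ZZ
Z::Z
k=13  ZZ::
::::
:::Z
Z::Z
k=14  ZZ:Z
::ZZ
::::
Z::Z
k=15  ::ZZ
:ZZZ
::::
Z::Z
k=16  ::ZZ
ZZZZ
ZZ::
:::Z
k=17  ::ZZ
ZZZ:
ZZZZ
::::
k=18  ::ZZ
Z:Z:
:::Z
:Z::
k=19  :::Z
ZZ:Z
::ZZ
:Z::
k=20  :::Z
ZZ:Z
Z:ZZ
Z:::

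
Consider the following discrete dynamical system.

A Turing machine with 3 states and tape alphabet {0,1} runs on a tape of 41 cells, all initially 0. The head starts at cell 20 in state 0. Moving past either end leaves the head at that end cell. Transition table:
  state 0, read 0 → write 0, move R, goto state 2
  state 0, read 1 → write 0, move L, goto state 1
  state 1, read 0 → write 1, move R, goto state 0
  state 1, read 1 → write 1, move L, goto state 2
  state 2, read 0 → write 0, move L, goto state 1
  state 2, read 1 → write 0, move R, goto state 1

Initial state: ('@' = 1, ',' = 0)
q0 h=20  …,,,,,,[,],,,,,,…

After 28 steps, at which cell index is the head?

t=0: q0 h=20  …,,,,,,[,],,,,,,…
t=1: q2 h=21  …,,,,,,[,],,,,,,…
t=2: q1 h=20  …,,,,,,[,],,,,,,…
t=3: q0 h=21  …,,,,,@[,],,,,,,…
t=4: q2 h=22  …,,,,@,[,],,,,,,…
t=5: q1 h=21  …,,,,,@[,],,,,,,…
t=6: q0 h=22  …,,,,@@[,],,,,,,…
t=7: q2 h=23  …,,,@@,[,],,,,,,…
t=8: q1 h=22  …,,,,@@[,],,,,,,…
t=9: q0 h=23  …,,,@@@[,],,,,,,…
t=10: q2 h=24  …,,@@@,[,],,,,,,…
t=11: q1 h=23  …,,,@@@[,],,,,,,…
t=12: q0 h=24  …,,@@@@[,],,,,,,…
t=13: q2 h=25  …,@@@@,[,],,,,,,…
t=14: q1 h=24  …,,@@@@[,],,,,,,…
t=15: q0 h=25  …,@@@@@[,],,,,,,…
t=16: q2 h=26  …@@@@@,[,],,,,,,…
t=17: q1 h=25  …,@@@@@[,],,,,,,…
t=18: q0 h=26  …@@@@@@[,],,,,,,…
t=19: q2 h=27  …@@@@@,[,],,,,,,…
t=20: q1 h=26  …@@@@@@[,],,,,,,…
t=21: q0 h=27  …@@@@@@[,],,,,,,…
t=22: q2 h=28  …@@@@@,[,],,,,,,…
t=23: q1 h=27  …@@@@@@[,],,,,,,…
t=24: q0 h=28  …@@@@@@[,],,,,,,…
t=25: q2 h=29  …@@@@@,[,],,,,,,…
t=26: q1 h=28  …@@@@@@[,],,,,,,…
t=27: q0 h=29  …@@@@@@[,],,,,,,…
t=28: q2 h=30  …@@@@@,[,],,,,,,…

30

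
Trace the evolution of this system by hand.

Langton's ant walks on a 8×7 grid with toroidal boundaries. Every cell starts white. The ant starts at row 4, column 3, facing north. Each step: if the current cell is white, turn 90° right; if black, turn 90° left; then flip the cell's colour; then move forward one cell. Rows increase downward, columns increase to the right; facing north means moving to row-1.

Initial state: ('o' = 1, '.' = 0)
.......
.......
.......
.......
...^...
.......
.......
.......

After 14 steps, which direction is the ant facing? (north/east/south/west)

south

t=0: .......
.......
.......
.......
...^...
.......
.......
.......
t=1: .......
.......
.......
.......
...o>..
.......
.......
.......
t=2: .......
.......
.......
.......
...oo..
....v..
.......
.......
t=3: .......
.......
.......
.......
...oo..
...<o..
.......
.......
t=4: .......
.......
.......
.......
...^o..
...oo..
.......
.......
t=5: .......
.......
.......
.......
..<.o..
...oo..
.......
.......
t=6: .......
.......
.......
..^....
..o.o..
...oo..
.......
.......
t=7: .......
.......
.......
..o>...
..o.o..
...oo..
.......
.......
t=8: .......
.......
.......
..oo...
..ovo..
...oo..
.......
.......
t=9: .......
.......
.......
..oo...
..<oo..
...oo..
.......
.......
t=10: .......
.......
.......
..oo...
...oo..
..voo..
.......
.......
t=11: .......
.......
.......
..oo...
...oo..
.<ooo..
.......
.......
t=12: .......
.......
.......
..oo...
.^.oo..
.oooo..
.......
.......
t=13: .......
.......
.......
..oo...
.o>oo..
.oooo..
.......
.......
t=14: .......
.......
.......
..oo...
.oooo..
.ovoo..
.......
.......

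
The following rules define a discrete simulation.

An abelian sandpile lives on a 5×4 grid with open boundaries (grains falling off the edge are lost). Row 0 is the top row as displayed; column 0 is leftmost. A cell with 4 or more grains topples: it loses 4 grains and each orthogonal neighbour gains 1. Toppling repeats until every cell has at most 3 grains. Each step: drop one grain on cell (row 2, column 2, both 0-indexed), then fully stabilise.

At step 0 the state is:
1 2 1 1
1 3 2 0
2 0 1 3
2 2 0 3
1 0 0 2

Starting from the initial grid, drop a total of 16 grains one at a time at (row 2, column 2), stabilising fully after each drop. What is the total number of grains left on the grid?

gen 0: 1 2 1 1
1 3 2 0
2 0 1 3
2 2 0 3
1 0 0 2
gen 1: 1 2 1 1
1 3 2 0
2 0 2 3
2 2 0 3
1 0 0 2
gen 2: 1 2 1 1
1 3 2 0
2 0 3 3
2 2 0 3
1 0 0 2
gen 3: 1 2 1 1
1 3 3 1
2 1 1 1
2 2 2 0
1 0 0 3
gen 4: 1 2 1 1
1 3 3 1
2 1 2 1
2 2 2 0
1 0 0 3
gen 5: 1 2 1 1
1 3 3 1
2 1 3 1
2 2 2 0
1 0 0 3
gen 6: 1 3 2 1
2 0 1 2
2 3 1 2
2 2 3 0
1 0 0 3
gen 7: 1 3 2 1
2 0 1 2
2 3 2 2
2 2 3 0
1 0 0 3
gen 8: 1 3 2 1
2 0 1 2
2 3 3 2
2 2 3 0
1 0 0 3
gen 9: 1 3 2 1
2 1 2 2
3 1 2 3
3 0 1 1
1 1 1 3
gen 10: 1 3 2 1
2 1 2 2
3 1 3 3
3 0 1 1
1 1 1 3
gen 11: 1 3 2 1
2 1 3 3
3 2 1 0
3 0 2 2
1 1 1 3
gen 12: 1 3 2 1
2 1 3 3
3 2 2 0
3 0 2 2
1 1 1 3
gen 13: 1 3 2 1
2 1 3 3
3 2 3 0
3 0 2 2
1 1 1 3
gen 14: 1 3 3 2
2 2 1 0
3 3 1 2
3 0 3 2
1 1 1 3
gen 15: 1 3 3 2
2 2 1 0
3 3 2 2
3 0 3 2
1 1 1 3
gen 16: 1 3 3 2
2 2 1 0
3 3 3 2
3 0 3 2
1 1 1 3

39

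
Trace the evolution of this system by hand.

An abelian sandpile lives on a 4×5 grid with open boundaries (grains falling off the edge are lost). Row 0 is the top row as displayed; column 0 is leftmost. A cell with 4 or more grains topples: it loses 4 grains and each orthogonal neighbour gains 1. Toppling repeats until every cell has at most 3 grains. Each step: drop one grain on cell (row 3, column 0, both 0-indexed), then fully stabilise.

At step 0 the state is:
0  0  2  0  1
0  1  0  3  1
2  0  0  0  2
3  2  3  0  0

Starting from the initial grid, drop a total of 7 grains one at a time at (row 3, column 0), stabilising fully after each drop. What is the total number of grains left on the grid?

[0] 0  0  2  0  1
0  1  0  3  1
2  0  0  0  2
3  2  3  0  0
[1] 0  0  2  0  1
0  1  0  3  1
3  0  0  0  2
0  3  3  0  0
[2] 0  0  2  0  1
0  1  0  3  1
3  0  0  0  2
1  3  3  0  0
[3] 0  0  2  0  1
0  1  0  3  1
3  0  0  0  2
2  3  3  0  0
[4] 0  0  2  0  1
0  1  0  3  1
3  0  0  0  2
3  3  3  0  0
[5] 0  0  2  0  1
1  1  0  3  1
0  2  1  0  2
2  1  0  1  0
[6] 0  0  2  0  1
1  1  0  3  1
0  2  1  0  2
3  1  0  1  0
[7] 0  0  2  0  1
1  1  0  3  1
1  2  1  0  2
0  2  0  1  0

18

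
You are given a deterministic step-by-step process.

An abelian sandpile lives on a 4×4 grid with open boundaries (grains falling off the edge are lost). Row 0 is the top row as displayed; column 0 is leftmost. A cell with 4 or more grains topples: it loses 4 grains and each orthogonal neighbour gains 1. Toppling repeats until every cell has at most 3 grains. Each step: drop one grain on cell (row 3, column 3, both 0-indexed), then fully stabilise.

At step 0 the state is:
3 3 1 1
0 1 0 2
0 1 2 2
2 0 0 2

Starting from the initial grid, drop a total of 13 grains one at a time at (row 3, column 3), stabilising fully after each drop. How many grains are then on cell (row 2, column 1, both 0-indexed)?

step 0: 3 3 1 1
0 1 0 2
0 1 2 2
2 0 0 2
step 1: 3 3 1 1
0 1 0 2
0 1 2 2
2 0 0 3
step 2: 3 3 1 1
0 1 0 2
0 1 2 3
2 0 1 0
step 3: 3 3 1 1
0 1 0 2
0 1 2 3
2 0 1 1
step 4: 3 3 1 1
0 1 0 2
0 1 2 3
2 0 1 2
step 5: 3 3 1 1
0 1 0 2
0 1 2 3
2 0 1 3
step 6: 3 3 1 1
0 1 0 3
0 1 3 0
2 0 2 1
step 7: 3 3 1 1
0 1 0 3
0 1 3 0
2 0 2 2
step 8: 3 3 1 1
0 1 0 3
0 1 3 0
2 0 2 3
step 9: 3 3 1 1
0 1 0 3
0 1 3 1
2 0 3 0
step 10: 3 3 1 1
0 1 0 3
0 1 3 1
2 0 3 1
step 11: 3 3 1 1
0 1 0 3
0 1 3 1
2 0 3 2
step 12: 3 3 1 1
0 1 0 3
0 1 3 1
2 0 3 3
step 13: 3 3 1 1
0 1 1 3
0 2 0 3
2 1 1 1

2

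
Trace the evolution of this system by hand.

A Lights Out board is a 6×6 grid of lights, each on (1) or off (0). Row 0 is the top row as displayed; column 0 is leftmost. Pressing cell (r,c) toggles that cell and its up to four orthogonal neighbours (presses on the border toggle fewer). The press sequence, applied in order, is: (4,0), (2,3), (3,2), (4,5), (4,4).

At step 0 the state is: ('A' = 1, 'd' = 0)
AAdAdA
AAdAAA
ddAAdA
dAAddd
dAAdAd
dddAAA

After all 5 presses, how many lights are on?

19

gen 0: AAdAdA
AAdAAA
ddAAdA
dAAddd
dAAdAd
dddAAA
gen 1: AAdAdA
AAdAAA
ddAAdA
AAAddd
AdAdAd
AddAAA
gen 2: AAdAdA
AAddAA
ddddAA
AAAAdd
AdAdAd
AddAAA
gen 3: AAdAdA
AAddAA
ddAdAA
Addddd
AdddAd
AddAAA
gen 4: AAdAdA
AAddAA
ddAdAA
AddddA
AddddA
AddAAd
gen 5: AAdAdA
AAddAA
ddAdAA
AdddAA
AddAAd
AddAdd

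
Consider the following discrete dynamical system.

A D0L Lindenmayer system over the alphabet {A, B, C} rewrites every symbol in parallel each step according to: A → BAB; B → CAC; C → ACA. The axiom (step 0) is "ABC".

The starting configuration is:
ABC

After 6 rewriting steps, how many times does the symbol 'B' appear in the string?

k=0  ABC
k=1  BABCACACA
k=2  CACBABCACACABABACABABACABAB
k=3  ACABABACACACBABCACACABABACABABACABABCACBABCACBABACABABCACBABCACBABACABABCACBABCAC
k=4  BABACABABCACBABCACBABACABABACABABACACACBABCACACABABACABABA…BACACACBABCACBABACABABCACBABCACACABABACACACBABCACACABABACA  (len 243)
k=5  CACBABCACBABACABABCACBABCACACABABACACACBABCACACABABACACACB…ABABACABABACACACBABCACACABABACABABACABABCACBABCACBABACABAB  (len 729)
k=6  ACABABACACACBABCACACABABACACACBABCACBABACABABCACBABCACACAB…BCACACABABACACACBABCACACABABACACACBABCACBABACABABCACBABCAC  (len 2187)

628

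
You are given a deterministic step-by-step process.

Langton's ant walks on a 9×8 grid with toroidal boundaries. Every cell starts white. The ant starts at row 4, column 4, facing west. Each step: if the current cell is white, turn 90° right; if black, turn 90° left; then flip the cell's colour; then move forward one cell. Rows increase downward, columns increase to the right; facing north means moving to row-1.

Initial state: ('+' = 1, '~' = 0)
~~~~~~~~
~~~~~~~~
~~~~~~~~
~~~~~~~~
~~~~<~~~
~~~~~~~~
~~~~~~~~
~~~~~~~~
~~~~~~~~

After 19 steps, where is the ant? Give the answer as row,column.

step 0: ~~~~~~~~
~~~~~~~~
~~~~~~~~
~~~~~~~~
~~~~<~~~
~~~~~~~~
~~~~~~~~
~~~~~~~~
~~~~~~~~
step 1: ~~~~~~~~
~~~~~~~~
~~~~~~~~
~~~~^~~~
~~~~+~~~
~~~~~~~~
~~~~~~~~
~~~~~~~~
~~~~~~~~
step 2: ~~~~~~~~
~~~~~~~~
~~~~~~~~
~~~~+>~~
~~~~+~~~
~~~~~~~~
~~~~~~~~
~~~~~~~~
~~~~~~~~
step 3: ~~~~~~~~
~~~~~~~~
~~~~~~~~
~~~~++~~
~~~~+v~~
~~~~~~~~
~~~~~~~~
~~~~~~~~
~~~~~~~~
step 4: ~~~~~~~~
~~~~~~~~
~~~~~~~~
~~~~++~~
~~~~<+~~
~~~~~~~~
~~~~~~~~
~~~~~~~~
~~~~~~~~
step 5: ~~~~~~~~
~~~~~~~~
~~~~~~~~
~~~~++~~
~~~~~+~~
~~~~v~~~
~~~~~~~~
~~~~~~~~
~~~~~~~~
step 6: ~~~~~~~~
~~~~~~~~
~~~~~~~~
~~~~++~~
~~~~~+~~
~~~<+~~~
~~~~~~~~
~~~~~~~~
~~~~~~~~
step 7: ~~~~~~~~
~~~~~~~~
~~~~~~~~
~~~~++~~
~~~^~+~~
~~~++~~~
~~~~~~~~
~~~~~~~~
~~~~~~~~
step 8: ~~~~~~~~
~~~~~~~~
~~~~~~~~
~~~~++~~
~~~+>+~~
~~~++~~~
~~~~~~~~
~~~~~~~~
~~~~~~~~
step 9: ~~~~~~~~
~~~~~~~~
~~~~~~~~
~~~~++~~
~~~+++~~
~~~+v~~~
~~~~~~~~
~~~~~~~~
~~~~~~~~
step 10: ~~~~~~~~
~~~~~~~~
~~~~~~~~
~~~~++~~
~~~+++~~
~~~+~>~~
~~~~~~~~
~~~~~~~~
~~~~~~~~
step 11: ~~~~~~~~
~~~~~~~~
~~~~~~~~
~~~~++~~
~~~+++~~
~~~+~+~~
~~~~~v~~
~~~~~~~~
~~~~~~~~
step 12: ~~~~~~~~
~~~~~~~~
~~~~~~~~
~~~~++~~
~~~+++~~
~~~+~+~~
~~~~<+~~
~~~~~~~~
~~~~~~~~
step 13: ~~~~~~~~
~~~~~~~~
~~~~~~~~
~~~~++~~
~~~+++~~
~~~+^+~~
~~~~++~~
~~~~~~~~
~~~~~~~~
step 14: ~~~~~~~~
~~~~~~~~
~~~~~~~~
~~~~++~~
~~~+++~~
~~~++>~~
~~~~++~~
~~~~~~~~
~~~~~~~~
step 15: ~~~~~~~~
~~~~~~~~
~~~~~~~~
~~~~++~~
~~~++^~~
~~~++~~~
~~~~++~~
~~~~~~~~
~~~~~~~~
step 16: ~~~~~~~~
~~~~~~~~
~~~~~~~~
~~~~++~~
~~~+<~~~
~~~++~~~
~~~~++~~
~~~~~~~~
~~~~~~~~
step 17: ~~~~~~~~
~~~~~~~~
~~~~~~~~
~~~~++~~
~~~+~~~~
~~~+v~~~
~~~~++~~
~~~~~~~~
~~~~~~~~
step 18: ~~~~~~~~
~~~~~~~~
~~~~~~~~
~~~~++~~
~~~+~~~~
~~~+~>~~
~~~~++~~
~~~~~~~~
~~~~~~~~
step 19: ~~~~~~~~
~~~~~~~~
~~~~~~~~
~~~~++~~
~~~+~~~~
~~~+~+~~
~~~~+v~~
~~~~~~~~
~~~~~~~~

6,5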